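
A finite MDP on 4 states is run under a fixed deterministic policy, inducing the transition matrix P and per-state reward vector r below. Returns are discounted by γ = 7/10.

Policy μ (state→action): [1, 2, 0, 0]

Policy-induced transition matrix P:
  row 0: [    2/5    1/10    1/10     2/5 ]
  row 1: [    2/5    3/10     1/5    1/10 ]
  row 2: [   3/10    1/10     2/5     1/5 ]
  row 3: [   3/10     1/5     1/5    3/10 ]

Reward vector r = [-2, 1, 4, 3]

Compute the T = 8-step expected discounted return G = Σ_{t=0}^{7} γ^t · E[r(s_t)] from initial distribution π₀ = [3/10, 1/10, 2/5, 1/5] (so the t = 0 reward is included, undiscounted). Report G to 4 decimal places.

G = 4.2386

t=0: π = [0.3000, 0.1000, 0.4000, 0.2000], E[r] = 1.7000, γ^t·E[r] = 1.700000, running G = 1.700000
t=1: π = [0.3400, 0.1400, 0.2500, 0.2700], E[r] = 1.2700, γ^t·E[r] = 0.889000, running G = 2.589000
t=2: π = [0.3480, 0.1550, 0.2160, 0.2810], E[r] = 1.1660, γ^t·E[r] = 0.571340, running G = 3.160340
t=3: π = [0.3503, 0.1591, 0.2084, 0.2822], E[r] = 1.1387, γ^t·E[r] = 0.390574, running G = 3.550914
t=4: π = [0.3509, 0.1600, 0.2067, 0.2824], E[r] = 1.1319, γ^t·E[r] = 0.271762, running G = 3.822676
t=5: π = [0.3511, 0.1602, 0.2062, 0.2824], E[r] = 1.1303, γ^t·E[r] = 0.189962, running G = 4.012638
t=6: π = [0.3511, 0.1603, 0.2061, 0.2824], E[r] = 1.1299, γ^t·E[r] = 0.132930, running G = 4.145568
t=7: π = [0.3511, 0.1603, 0.2061, 0.2824], E[r] = 1.1298, γ^t·E[r] = 0.093044, running G = 4.238612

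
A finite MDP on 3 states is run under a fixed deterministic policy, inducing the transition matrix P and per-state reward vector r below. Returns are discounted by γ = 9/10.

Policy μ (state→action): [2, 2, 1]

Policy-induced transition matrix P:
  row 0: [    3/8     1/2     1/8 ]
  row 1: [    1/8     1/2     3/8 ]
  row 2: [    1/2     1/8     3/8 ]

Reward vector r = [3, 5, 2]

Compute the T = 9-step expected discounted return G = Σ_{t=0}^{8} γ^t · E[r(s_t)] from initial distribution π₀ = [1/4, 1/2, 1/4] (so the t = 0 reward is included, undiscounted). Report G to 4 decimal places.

t=0: π = [0.2500, 0.5000, 0.2500], E[r] = 3.7500, γ^t·E[r] = 3.750000, running G = 3.750000
t=1: π = [0.2813, 0.4063, 0.3125], E[r] = 3.5000, γ^t·E[r] = 3.150000, running G = 6.900000
t=2: π = [0.3125, 0.3828, 0.3047], E[r] = 3.4609, γ^t·E[r] = 2.803359, running G = 9.703359
t=3: π = [0.3174, 0.3857, 0.2969], E[r] = 3.4746, γ^t·E[r] = 2.532990, running G = 12.236350
t=4: π = [0.3157, 0.3887, 0.2957], E[r] = 3.4817, γ^t·E[r] = 2.284336, running G = 14.520686
t=5: π = [0.3148, 0.3891, 0.2961], E[r] = 3.4822, γ^t·E[r] = 2.056191, running G = 16.576877
t=6: π = [0.3147, 0.3890, 0.2963], E[r] = 3.4816, γ^t·E[r] = 1.850284, running G = 18.427161
t=7: π = [0.3148, 0.3889, 0.2963], E[r] = 3.4815, γ^t·E[r] = 1.665169, running G = 20.092330
t=8: π = [0.3148, 0.3889, 0.2963], E[r] = 3.4815, γ^t·E[r] = 1.498655, running G = 21.590985

G = 21.5910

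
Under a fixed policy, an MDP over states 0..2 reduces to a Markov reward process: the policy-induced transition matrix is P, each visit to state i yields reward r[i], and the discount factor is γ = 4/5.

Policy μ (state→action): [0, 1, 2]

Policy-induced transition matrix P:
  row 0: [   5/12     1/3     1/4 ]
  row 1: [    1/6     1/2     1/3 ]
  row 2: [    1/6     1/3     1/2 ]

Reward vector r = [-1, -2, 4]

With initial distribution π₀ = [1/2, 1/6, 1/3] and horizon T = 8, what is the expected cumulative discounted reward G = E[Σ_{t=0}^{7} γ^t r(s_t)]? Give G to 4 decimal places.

G = 1.9136

t=0: π = [0.5000, 0.1667, 0.3333], E[r] = 0.5000, γ^t·E[r] = 0.500000, running G = 0.500000
t=1: π = [0.2917, 0.3611, 0.3472], E[r] = 0.3750, γ^t·E[r] = 0.300000, running G = 0.800000
t=2: π = [0.2396, 0.3935, 0.3669], E[r] = 0.4410, γ^t·E[r] = 0.282222, running G = 1.082222
t=3: π = [0.2266, 0.3989, 0.3745], E[r] = 0.4737, γ^t·E[r] = 0.242519, running G = 1.324741
t=4: π = [0.2233, 0.3998, 0.3769], E[r] = 0.4845, γ^t·E[r] = 0.198469, running G = 1.523210
t=5: π = [0.2225, 0.4000, 0.3775], E[r] = 0.4877, γ^t·E[r] = 0.159814, running G = 1.683024
t=6: π = [0.2223, 0.4000, 0.3777], E[r] = 0.4886, γ^t·E[r] = 0.128078, running G = 1.811102
t=7: π = [0.2222, 0.4000, 0.3778], E[r] = 0.4888, γ^t·E[r] = 0.102511, running G = 1.913613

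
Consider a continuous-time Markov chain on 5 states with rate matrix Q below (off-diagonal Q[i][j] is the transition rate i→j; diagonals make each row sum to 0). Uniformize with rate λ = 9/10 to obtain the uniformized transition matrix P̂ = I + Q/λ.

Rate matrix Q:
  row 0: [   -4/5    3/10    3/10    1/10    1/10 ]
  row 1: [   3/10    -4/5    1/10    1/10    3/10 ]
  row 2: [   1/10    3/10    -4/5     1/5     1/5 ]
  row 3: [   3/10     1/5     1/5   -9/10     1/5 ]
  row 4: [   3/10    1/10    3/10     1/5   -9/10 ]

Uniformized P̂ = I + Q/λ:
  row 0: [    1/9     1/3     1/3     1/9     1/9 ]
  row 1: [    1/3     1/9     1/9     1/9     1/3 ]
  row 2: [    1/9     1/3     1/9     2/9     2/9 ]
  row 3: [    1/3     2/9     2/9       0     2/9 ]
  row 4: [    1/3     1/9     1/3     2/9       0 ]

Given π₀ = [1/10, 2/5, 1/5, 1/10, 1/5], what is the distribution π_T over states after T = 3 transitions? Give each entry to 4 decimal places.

π = [0.2299, 0.2300, 0.2152, 0.1401, 0.1848]

t=0: π = [0.1000, 0.4000, 0.2000, 0.1000, 0.2000]
t=1: π = [0.2667, 0.1889, 0.1889, 0.1444, 0.2111]
t=2: π = [0.2321, 0.2284, 0.2333, 0.1395, 0.1667]
t=3: π = [0.2299, 0.2300, 0.2152, 0.1401, 0.1848]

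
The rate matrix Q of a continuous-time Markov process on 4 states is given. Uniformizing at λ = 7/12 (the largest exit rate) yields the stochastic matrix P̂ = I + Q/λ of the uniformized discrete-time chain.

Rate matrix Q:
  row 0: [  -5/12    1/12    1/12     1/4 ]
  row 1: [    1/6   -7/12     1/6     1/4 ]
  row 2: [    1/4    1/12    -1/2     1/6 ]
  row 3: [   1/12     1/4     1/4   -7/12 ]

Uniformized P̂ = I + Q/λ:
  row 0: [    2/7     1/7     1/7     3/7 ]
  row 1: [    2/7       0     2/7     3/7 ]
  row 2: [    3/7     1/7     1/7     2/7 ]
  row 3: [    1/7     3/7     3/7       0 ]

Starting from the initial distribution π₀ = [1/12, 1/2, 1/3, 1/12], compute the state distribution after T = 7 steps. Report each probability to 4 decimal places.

π = [0.2821, 0.1935, 0.2491, 0.2753]

t=0: π = [0.0833, 0.5000, 0.3333, 0.0833]
t=1: π = [0.3214, 0.0952, 0.2381, 0.3452]
t=2: π = [0.2704, 0.2279, 0.2551, 0.2466]
t=3: π = [0.2869, 0.1808, 0.2459, 0.2864]
t=4: π = [0.2799, 0.1989, 0.2505, 0.2707]
t=5: π = [0.2828, 0.1918, 0.2486, 0.2768]
t=6: π = [0.2817, 0.1945, 0.2493, 0.2744]
t=7: π = [0.2821, 0.1935, 0.2491, 0.2753]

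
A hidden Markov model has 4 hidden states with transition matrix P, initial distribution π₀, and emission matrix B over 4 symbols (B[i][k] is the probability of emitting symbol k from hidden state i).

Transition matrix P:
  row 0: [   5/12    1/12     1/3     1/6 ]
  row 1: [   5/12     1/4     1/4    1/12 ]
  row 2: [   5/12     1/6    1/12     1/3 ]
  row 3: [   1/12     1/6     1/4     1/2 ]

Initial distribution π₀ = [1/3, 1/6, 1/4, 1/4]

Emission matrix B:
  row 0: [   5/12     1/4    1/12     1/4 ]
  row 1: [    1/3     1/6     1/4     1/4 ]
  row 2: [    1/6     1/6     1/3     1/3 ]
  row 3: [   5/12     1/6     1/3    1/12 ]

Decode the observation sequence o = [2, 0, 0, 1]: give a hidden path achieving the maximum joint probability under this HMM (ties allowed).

t=0: δ = [2.778e-02, 4.167e-02, 8.333e-02, 8.333e-02]  (obs o_0=2)
t=1: δ = [1.447e-02, 4.630e-03, 3.472e-03, 1.736e-02]  ψ = [2, 2, 3, 3]  (obs o_1=0)
t=2: δ = [2.512e-03, 9.645e-04, 8.038e-04, 3.617e-03]  ψ = [0, 3, 0, 3]  (obs o_2=0)
t=3: δ = [2.616e-04, 1.005e-04, 1.507e-04, 3.014e-04]  ψ = [0, 3, 3, 3]  (obs o_3=1)
backtrack: best end state = 3; path = [3, 3, 3, 3]

path = [3, 3, 3, 3]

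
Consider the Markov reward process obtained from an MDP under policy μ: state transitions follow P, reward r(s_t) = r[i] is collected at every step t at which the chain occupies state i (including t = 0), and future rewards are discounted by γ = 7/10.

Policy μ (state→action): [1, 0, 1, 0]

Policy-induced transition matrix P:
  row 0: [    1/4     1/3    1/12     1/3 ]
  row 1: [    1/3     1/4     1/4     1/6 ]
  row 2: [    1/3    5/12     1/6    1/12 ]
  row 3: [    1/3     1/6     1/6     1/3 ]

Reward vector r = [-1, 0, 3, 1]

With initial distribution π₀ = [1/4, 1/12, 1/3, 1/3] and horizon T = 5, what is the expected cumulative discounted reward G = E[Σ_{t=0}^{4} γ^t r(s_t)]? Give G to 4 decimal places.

G = 1.8150

t=0: π = [0.2500, 0.0833, 0.3333, 0.3333], E[r] = 1.0833, γ^t·E[r] = 1.083333, running G = 1.083333
t=1: π = [0.3125, 0.2986, 0.1528, 0.2361], E[r] = 0.3819, γ^t·E[r] = 0.267361, running G = 1.350694
t=2: π = [0.3073, 0.2818, 0.1655, 0.2454], E[r] = 0.4346, γ^t·E[r] = 0.212957, running G = 1.563652
t=3: π = [0.3077, 0.2827, 0.1645, 0.2450], E[r] = 0.4309, γ^t·E[r] = 0.147796, running G = 1.711448
t=4: π = [0.3077, 0.2827, 0.1646, 0.2451], E[r] = 0.4311, γ^t·E[r] = 0.103516, running G = 1.814964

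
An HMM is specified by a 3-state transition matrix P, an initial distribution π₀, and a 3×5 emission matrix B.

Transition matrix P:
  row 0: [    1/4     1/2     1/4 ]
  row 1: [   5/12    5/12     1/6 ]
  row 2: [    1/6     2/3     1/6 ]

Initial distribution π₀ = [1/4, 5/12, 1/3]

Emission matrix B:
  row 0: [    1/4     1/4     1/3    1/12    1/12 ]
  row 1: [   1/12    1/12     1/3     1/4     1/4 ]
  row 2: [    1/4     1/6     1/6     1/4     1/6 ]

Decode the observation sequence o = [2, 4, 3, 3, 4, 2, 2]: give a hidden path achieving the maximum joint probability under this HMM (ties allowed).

path = [1, 1, 1, 1, 1, 0, 1]

t=0: δ = [8.333e-02, 1.389e-01, 5.556e-02]  (obs o_0=2)
t=1: δ = [4.823e-03, 1.447e-02, 3.858e-03]  ψ = [1, 1, 1]  (obs o_1=4)
t=2: δ = [5.023e-04, 1.507e-03, 6.028e-04]  ψ = [1, 1, 1]  (obs o_2=3)
t=3: δ = [5.233e-05, 1.570e-04, 6.279e-05]  ψ = [1, 1, 1]  (obs o_3=3)
t=4: δ = [5.451e-06, 1.635e-05, 4.361e-06]  ψ = [1, 1, 1]  (obs o_4=4)
t=5: δ = [2.271e-06, 2.271e-06, 4.542e-07]  ψ = [1, 1, 1]  (obs o_5=2)
t=6: δ = [3.154e-07, 3.785e-07, 9.463e-08]  ψ = [1, 0, 0]  (obs o_6=2)
backtrack: best end state = 1; path = [1, 1, 1, 1, 1, 0, 1]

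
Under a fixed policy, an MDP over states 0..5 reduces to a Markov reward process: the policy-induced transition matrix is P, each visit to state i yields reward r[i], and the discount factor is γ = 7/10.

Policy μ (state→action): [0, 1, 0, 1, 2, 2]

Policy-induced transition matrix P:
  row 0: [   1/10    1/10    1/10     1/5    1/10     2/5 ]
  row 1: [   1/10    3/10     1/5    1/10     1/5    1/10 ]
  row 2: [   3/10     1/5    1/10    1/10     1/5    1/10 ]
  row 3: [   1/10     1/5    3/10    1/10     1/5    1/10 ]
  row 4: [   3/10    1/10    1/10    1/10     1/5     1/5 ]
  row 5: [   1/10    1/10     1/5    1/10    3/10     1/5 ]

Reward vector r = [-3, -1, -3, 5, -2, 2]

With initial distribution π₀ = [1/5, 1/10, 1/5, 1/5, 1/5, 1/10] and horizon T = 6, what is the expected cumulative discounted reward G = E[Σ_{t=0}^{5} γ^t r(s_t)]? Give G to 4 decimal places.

t=0: π = [0.2000, 0.1000, 0.2000, 0.2000, 0.2000, 0.1000], E[r] = -0.5000, γ^t·E[r] = -0.500000, running G = -0.500000
t=1: π = [0.1800, 0.1600, 0.1600, 0.1200, 0.1900, 0.1900], E[r] = -0.5800, γ^t·E[r] = -0.406000, running G = -0.906000
t=2: π = [0.1700, 0.1600, 0.1590, 0.1180, 0.2010, 0.1920], E[r] = -0.5750, γ^t·E[r] = -0.281750, running G = -1.187750
t=3: π = [0.1720, 0.1597, 0.1588, 0.1170, 0.2022, 0.1903], E[r] = -0.5909, γ^t·E[r] = -0.202679, running G = -1.390429
t=4: π = [0.1722, 0.1595, 0.1584, 0.1172, 0.2018, 0.1909], E[r] = -0.5873, γ^t·E[r] = -0.141006, running G = -1.531435
t=5: π = [0.1720, 0.1595, 0.1585, 0.1172, 0.2019, 0.1909], E[r] = -0.5868, γ^t·E[r] = -0.098625, running G = -1.630059

G = -1.6301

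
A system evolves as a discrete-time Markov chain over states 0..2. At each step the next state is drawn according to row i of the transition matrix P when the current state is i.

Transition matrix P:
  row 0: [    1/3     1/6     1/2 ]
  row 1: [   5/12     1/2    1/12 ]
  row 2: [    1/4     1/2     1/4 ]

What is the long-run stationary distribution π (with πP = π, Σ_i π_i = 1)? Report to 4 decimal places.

π = [0.3429, 0.3857, 0.2714]

Balance equations π_j = Σ_i π_i·P[i][j]:
  π_0 = 1/3·π_0 + 5/12·π_1 + 1/4·π_2
  π_1 = 1/6·π_0 + 1/2·π_1 + 1/2·π_2
  normalize: π_0 + π_1 + π_2 = 1
Solving the linear system gives exactly π = [12/35, 27/70, 19/70].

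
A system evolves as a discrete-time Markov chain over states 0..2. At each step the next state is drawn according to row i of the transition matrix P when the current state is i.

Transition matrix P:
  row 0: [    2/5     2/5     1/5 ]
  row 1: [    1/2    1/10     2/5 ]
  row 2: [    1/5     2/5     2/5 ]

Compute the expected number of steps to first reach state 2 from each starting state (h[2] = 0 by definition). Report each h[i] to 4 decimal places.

h = [3.8235, 3.2353, 0.0000]

First-step conditioning: h[2] = 0; for i ≠ 2, h[i] = 1 + Σ_k P[i][k]·h[k].
  h[0] = 1 + 2/5·h[0] + 2/5·h[1]
  h[1] = 1 + 1/2·h[0] + 1/10·h[1]
Solving the 2×2 linear system over states ≠ 2 gives exactly h = [65/17, 55/17, 0] (h[2] = 0 is the target).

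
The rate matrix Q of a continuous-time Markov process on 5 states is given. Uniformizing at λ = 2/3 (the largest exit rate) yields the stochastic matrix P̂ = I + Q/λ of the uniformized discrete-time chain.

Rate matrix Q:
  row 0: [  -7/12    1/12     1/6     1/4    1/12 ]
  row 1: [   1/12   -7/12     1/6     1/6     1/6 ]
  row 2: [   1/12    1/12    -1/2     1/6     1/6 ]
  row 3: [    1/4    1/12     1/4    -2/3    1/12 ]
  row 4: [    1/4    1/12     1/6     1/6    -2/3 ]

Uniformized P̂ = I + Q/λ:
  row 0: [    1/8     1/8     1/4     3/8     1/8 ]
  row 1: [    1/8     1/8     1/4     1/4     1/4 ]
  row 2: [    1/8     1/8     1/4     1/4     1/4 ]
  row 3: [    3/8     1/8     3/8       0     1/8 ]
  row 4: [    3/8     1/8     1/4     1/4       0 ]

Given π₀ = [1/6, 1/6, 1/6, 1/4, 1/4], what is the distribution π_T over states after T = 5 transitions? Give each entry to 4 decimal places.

π = [0.2198, 0.1250, 0.2779, 0.2216, 0.1558]

t=0: π = [0.1667, 0.1667, 0.1667, 0.2500, 0.2500]
t=1: π = [0.2500, 0.1250, 0.2813, 0.2083, 0.1354]
t=2: π = [0.2109, 0.1250, 0.2760, 0.2292, 0.1589]
t=3: π = [0.2220, 0.1250, 0.2786, 0.2191, 0.1553]
t=4: π = [0.2186, 0.1250, 0.2774, 0.2230, 0.1560]
t=5: π = [0.2198, 0.1250, 0.2779, 0.2216, 0.1558]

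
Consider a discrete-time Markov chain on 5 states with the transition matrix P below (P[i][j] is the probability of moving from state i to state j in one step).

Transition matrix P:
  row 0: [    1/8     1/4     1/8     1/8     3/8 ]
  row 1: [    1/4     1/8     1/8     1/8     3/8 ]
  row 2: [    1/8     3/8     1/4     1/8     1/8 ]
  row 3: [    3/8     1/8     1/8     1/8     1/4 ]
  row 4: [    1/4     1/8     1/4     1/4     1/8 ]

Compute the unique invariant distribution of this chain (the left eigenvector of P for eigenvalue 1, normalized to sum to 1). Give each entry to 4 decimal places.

Balance equations π_j = Σ_i π_i·P[i][j]:
  π_0 = 1/8·π_0 + 1/4·π_1 + 1/8·π_2 + 3/8·π_3 + 1/4·π_4
  π_1 = 1/4·π_0 + 1/8·π_1 + 3/8·π_2 + 1/8·π_3 + 1/8·π_4
  π_2 = 1/8·π_0 + 1/8·π_1 + 1/4·π_2 + 1/8·π_3 + 1/4·π_4
  π_3 = 1/8·π_0 + 1/8·π_1 + 1/8·π_2 + 1/8·π_3 + 1/4·π_4
  normalize: π_0 + π_1 + π_2 + π_3 + π_4 = 1
Solving the linear system gives exactly π = [1153/5247, 94/477, 104/583, 91/583, 145/583].

π = [0.2197, 0.1971, 0.1784, 0.1561, 0.2487]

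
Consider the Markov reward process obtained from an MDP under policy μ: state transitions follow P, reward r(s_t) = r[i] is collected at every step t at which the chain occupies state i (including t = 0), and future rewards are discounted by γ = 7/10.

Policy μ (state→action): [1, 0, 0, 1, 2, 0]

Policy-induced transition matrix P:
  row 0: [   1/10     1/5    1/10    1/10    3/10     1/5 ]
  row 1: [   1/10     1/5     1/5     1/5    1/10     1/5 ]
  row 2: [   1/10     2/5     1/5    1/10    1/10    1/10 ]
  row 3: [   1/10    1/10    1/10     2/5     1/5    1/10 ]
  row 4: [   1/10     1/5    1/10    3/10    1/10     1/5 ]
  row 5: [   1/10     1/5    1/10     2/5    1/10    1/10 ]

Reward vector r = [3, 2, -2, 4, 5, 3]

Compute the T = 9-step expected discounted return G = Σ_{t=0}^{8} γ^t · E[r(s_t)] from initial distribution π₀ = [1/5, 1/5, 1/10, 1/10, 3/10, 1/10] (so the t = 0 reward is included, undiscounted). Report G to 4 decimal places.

G = 8.9220

t=0: π = [0.2000, 0.2000, 0.1000, 0.1000, 0.3000, 0.1000], E[r] = 3.0000, γ^t·E[r] = 3.000000, running G = 3.000000
t=1: π = [0.1000, 0.2100, 0.1300, 0.2400, 0.1500, 0.1700], E[r] = 2.6800, γ^t·E[r] = 1.876000, running G = 4.876000
t=2: π = [0.1000, 0.2020, 0.1340, 0.2740, 0.1440, 0.1460], E[r] = 2.6900, γ^t·E[r] = 1.318100, running G = 6.194100
t=3: π = [0.1000, 0.1994, 0.1336, 0.2750, 0.1474, 0.1446], E[r] = 2.7024, γ^t·E[r] = 0.926923, running G = 7.121023
t=4: π = [0.1000, 0.1992, 0.1333, 0.2753, 0.1475, 0.1447], E[r] = 2.7046, γ^t·E[r] = 0.649370, running G = 7.770393
t=5: π = [0.1000, 0.1991, 0.1333, 0.2754, 0.1475, 0.1447], E[r] = 2.7051, γ^t·E[r] = 0.454644, running G = 8.225037
t=6: π = [0.1000, 0.1991, 0.1332, 0.2754, 0.1475, 0.1447], E[r] = 2.7052, γ^t·E[r] = 0.318267, running G = 8.543304
t=7: π = [0.1000, 0.1991, 0.1332, 0.2755, 0.1475, 0.1447], E[r] = 2.7053, γ^t·E[r] = 0.222790, running G = 8.766094
t=8: π = [0.1000, 0.1991, 0.1332, 0.2755, 0.1475, 0.1447], E[r] = 2.7053, γ^t·E[r] = 0.155954, running G = 8.922048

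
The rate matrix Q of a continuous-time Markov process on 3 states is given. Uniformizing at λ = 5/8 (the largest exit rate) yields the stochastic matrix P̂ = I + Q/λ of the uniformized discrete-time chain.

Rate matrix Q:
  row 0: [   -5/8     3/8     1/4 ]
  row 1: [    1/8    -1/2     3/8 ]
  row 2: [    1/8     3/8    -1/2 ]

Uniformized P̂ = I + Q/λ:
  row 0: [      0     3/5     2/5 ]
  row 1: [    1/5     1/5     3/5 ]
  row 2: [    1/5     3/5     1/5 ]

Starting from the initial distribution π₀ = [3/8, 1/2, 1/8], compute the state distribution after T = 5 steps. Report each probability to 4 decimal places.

π = [0.1666, 0.4278, 0.4056]

t=0: π = [0.3750, 0.5000, 0.1250]
t=1: π = [0.1250, 0.4000, 0.4750]
t=2: π = [0.1750, 0.4400, 0.3850]
t=3: π = [0.1650, 0.4240, 0.4110]
t=4: π = [0.1670, 0.4304, 0.4026]
t=5: π = [0.1666, 0.4278, 0.4056]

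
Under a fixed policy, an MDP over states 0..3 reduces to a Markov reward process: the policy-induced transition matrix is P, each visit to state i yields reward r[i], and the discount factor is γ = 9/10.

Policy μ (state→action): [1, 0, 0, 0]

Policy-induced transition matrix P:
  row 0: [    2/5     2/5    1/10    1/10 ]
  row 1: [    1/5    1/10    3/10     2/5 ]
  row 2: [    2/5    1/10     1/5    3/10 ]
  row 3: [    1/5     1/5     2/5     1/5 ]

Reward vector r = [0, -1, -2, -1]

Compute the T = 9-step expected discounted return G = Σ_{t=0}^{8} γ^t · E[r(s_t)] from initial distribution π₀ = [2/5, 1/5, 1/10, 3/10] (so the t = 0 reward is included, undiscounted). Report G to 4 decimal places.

t=0: π = [0.4000, 0.2000, 0.1000, 0.3000], E[r] = -0.7000, γ^t·E[r] = -0.700000, running G = -0.700000
t=1: π = [0.3000, 0.2500, 0.2400, 0.2100], E[r] = -0.9400, γ^t·E[r] = -0.846000, running G = -1.546000
t=2: π = [0.3080, 0.2110, 0.2370, 0.2440], E[r] = -0.9290, γ^t·E[r] = -0.752490, running G = -2.298490
t=3: π = [0.3090, 0.2168, 0.2391, 0.2351], E[r] = -0.9301, γ^t·E[r] = -0.678043, running G = -2.976533
t=4: π = [0.3096, 0.2162, 0.2378, 0.2364], E[r] = -0.9282, γ^t·E[r] = -0.608979, running G = -3.585512
t=5: π = [0.3095, 0.2165, 0.2379, 0.2361], E[r] = -0.9284, γ^t·E[r] = -0.548240, running G = -4.133752
t=6: π = [0.3095, 0.2165, 0.2379, 0.2361], E[r] = -0.9284, γ^t·E[r] = -0.493407, running G = -4.627159
t=7: π = [0.3095, 0.2165, 0.2379, 0.2361], E[r] = -0.9284, γ^t·E[r] = -0.444073, running G = -5.071232
t=8: π = [0.3095, 0.2165, 0.2379, 0.2361], E[r] = -0.9284, γ^t·E[r] = -0.399664, running G = -5.470896

G = -5.4709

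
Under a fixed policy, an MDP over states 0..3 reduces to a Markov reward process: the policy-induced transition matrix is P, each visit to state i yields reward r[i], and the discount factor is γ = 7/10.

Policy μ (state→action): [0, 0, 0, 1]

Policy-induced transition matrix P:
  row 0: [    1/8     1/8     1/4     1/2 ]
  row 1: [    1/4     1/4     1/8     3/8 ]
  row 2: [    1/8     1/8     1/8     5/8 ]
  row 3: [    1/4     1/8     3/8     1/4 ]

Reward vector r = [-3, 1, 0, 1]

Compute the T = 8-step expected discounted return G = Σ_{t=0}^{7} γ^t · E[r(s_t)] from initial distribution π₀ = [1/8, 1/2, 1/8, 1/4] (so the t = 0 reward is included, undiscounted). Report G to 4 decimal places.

t=0: π = [0.1250, 0.5000, 0.1250, 0.2500], E[r] = 0.3750, γ^t·E[r] = 0.375000, running G = 0.375000
t=1: π = [0.2188, 0.1875, 0.2031, 0.3906], E[r] = -0.0781, γ^t·E[r] = -0.054688, running G = 0.320313
t=2: π = [0.1973, 0.1484, 0.2500, 0.4043], E[r] = -0.0391, γ^t·E[r] = -0.019141, running G = 0.301172
t=3: π = [0.1941, 0.1436, 0.2507, 0.4116], E[r] = -0.0271, γ^t·E[r] = -0.009295, running G = 0.291877
t=4: π = [0.1944, 0.1429, 0.2522, 0.4105], E[r] = -0.0298, γ^t·E[r] = -0.007144, running G = 0.284733
t=5: π = [0.1942, 0.1429, 0.2519, 0.4110], E[r] = -0.0286, γ^t·E[r] = -0.004814, running G = 0.279919
t=6: π = [0.1942, 0.1429, 0.2520, 0.4109], E[r] = -0.0290, γ^t·E[r] = -0.003409, running G = 0.276510
t=7: π = [0.1942, 0.1429, 0.2520, 0.4109], E[r] = -0.0289, γ^t·E[r] = -0.002377, running G = 0.274133

G = 0.2741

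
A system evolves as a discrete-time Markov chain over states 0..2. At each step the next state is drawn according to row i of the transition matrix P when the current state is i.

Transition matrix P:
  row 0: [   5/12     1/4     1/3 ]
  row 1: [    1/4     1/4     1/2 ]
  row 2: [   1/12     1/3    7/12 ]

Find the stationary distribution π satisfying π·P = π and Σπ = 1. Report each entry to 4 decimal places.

π = [0.1981, 0.2925, 0.5094]

Balance equations π_j = Σ_i π_i·P[i][j]:
  π_0 = 5/12·π_0 + 1/4·π_1 + 1/12·π_2
  π_1 = 1/4·π_0 + 1/4·π_1 + 1/3·π_2
  normalize: π_0 + π_1 + π_2 = 1
Solving the linear system gives exactly π = [21/106, 31/106, 27/53].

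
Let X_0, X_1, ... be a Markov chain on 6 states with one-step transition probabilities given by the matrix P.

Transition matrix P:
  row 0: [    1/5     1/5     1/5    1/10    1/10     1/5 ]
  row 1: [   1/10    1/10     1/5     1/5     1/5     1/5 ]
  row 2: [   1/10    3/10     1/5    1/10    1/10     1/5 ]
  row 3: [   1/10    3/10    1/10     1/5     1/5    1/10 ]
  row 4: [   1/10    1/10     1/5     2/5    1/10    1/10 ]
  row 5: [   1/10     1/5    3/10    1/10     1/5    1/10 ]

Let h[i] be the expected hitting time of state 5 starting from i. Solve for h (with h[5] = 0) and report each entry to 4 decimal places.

h = [5.9446, 6.0877, 5.9589, 6.7094, 6.7542, 0.0000]

First-step conditioning: h[5] = 0; for i ≠ 5, h[i] = 1 + Σ_k P[i][k]·h[k].
  h[0] = 1 + 1/5·h[0] + 1/5·h[1] + 1/5·h[2] + 1/10·h[3] + 1/10·h[4]
  h[1] = 1 + 1/10·h[0] + 1/10·h[1] + 1/5·h[2] + 1/5·h[3] + 1/5·h[4]
  h[2] = 1 + 1/10·h[0] + 3/10·h[1] + 1/5·h[2] + 1/10·h[3] + 1/10·h[4]
  h[3] = 1 + 1/10·h[0] + 3/10·h[1] + 1/10·h[2] + 1/5·h[3] + 1/5·h[4]
  h[4] = 1 + 1/10·h[0] + 1/10·h[1] + 1/5·h[2] + 2/5·h[3] + 1/10·h[4]
Solving the 5×5 linear system over states ≠ 5 gives exactly h = [9553/1607, 9783/1607, 9576/1607, 10782/1607, 10854/1607, 0] (h[5] = 0 is the target).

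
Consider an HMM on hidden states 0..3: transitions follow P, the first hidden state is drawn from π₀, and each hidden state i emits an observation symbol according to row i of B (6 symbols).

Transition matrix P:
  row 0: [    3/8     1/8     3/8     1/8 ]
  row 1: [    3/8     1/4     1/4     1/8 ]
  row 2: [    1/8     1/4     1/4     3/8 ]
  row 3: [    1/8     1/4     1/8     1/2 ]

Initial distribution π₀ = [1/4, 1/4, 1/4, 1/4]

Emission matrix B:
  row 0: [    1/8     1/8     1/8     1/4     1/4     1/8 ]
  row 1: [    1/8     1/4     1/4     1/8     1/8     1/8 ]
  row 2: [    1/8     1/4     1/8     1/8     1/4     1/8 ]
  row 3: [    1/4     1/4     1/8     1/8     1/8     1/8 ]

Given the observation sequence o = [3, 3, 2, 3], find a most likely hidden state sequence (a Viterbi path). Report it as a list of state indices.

t=0: δ = [6.250e-02, 3.125e-02, 3.125e-02, 3.125e-02]  (obs o_0=3)
t=1: δ = [5.859e-03, 9.766e-04, 2.930e-03, 1.953e-03]  ψ = [0, 0, 0, 3]  (obs o_1=3)
t=2: δ = [2.747e-04, 1.831e-04, 2.747e-04, 1.373e-04]  ψ = [0, 0, 0, 2]  (obs o_2=2)
t=3: δ = [2.575e-05, 8.583e-06, 1.287e-05, 1.287e-05]  ψ = [0, 2, 0, 2]  (obs o_3=3)
backtrack: best end state = 0; path = [0, 0, 0, 0]

path = [0, 0, 0, 0]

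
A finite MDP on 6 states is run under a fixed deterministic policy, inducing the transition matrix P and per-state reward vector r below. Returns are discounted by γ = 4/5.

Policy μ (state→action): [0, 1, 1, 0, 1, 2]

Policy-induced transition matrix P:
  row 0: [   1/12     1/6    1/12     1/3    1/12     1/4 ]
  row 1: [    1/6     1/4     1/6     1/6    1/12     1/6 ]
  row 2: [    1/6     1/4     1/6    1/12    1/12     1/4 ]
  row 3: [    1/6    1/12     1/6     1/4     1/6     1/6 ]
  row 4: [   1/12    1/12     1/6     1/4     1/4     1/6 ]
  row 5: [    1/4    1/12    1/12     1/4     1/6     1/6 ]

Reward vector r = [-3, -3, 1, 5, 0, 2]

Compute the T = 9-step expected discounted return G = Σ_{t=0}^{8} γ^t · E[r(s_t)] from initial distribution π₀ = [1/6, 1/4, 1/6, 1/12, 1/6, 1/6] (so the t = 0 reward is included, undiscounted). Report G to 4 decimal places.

t=0: π = [0.1667, 0.2500, 0.1667, 0.0833, 0.1667, 0.1667], E[r] = -0.3333, γ^t·E[r] = -0.333333, running G = -0.333333
t=1: π = [0.1528, 0.1667, 0.1389, 0.2153, 0.1319, 0.1944], E[r] = 0.6458, γ^t·E[r] = 0.516667, running G = 0.183333
t=2: π = [0.1591, 0.1470, 0.1377, 0.2257, 0.1395, 0.1910], E[r] = 0.7297, γ^t·E[r] = 0.467037, running G = 0.650370
t=3: π = [0.1577, 0.1440, 0.1375, 0.2281, 0.1413, 0.1914], E[r] = 0.7554, γ^t·E[r] = 0.386741, running G = 1.037111
t=4: π = [0.1577, 0.1434, 0.1376, 0.2282, 0.1418, 0.1913], E[r] = 0.7579, γ^t·E[r] = 0.310444, running G = 1.347556
t=5: π = [0.1576, 0.1433, 0.1376, 0.2283, 0.1419, 0.1913], E[r] = 0.7586, γ^t·E[r] = 0.248579, running G = 1.596135
t=6: π = [0.1576, 0.1433, 0.1376, 0.2283, 0.1419, 0.1913], E[r] = 0.7587, γ^t·E[r] = 0.198880, running G = 1.795015
t=7: π = [0.1576, 0.1433, 0.1376, 0.2283, 0.1420, 0.1913], E[r] = 0.7587, γ^t·E[r] = 0.159108, running G = 1.954123
t=8: π = [0.1576, 0.1433, 0.1376, 0.2283, 0.1420, 0.1913], E[r] = 0.7587, γ^t·E[r] = 0.127286, running G = 2.081409

G = 2.0814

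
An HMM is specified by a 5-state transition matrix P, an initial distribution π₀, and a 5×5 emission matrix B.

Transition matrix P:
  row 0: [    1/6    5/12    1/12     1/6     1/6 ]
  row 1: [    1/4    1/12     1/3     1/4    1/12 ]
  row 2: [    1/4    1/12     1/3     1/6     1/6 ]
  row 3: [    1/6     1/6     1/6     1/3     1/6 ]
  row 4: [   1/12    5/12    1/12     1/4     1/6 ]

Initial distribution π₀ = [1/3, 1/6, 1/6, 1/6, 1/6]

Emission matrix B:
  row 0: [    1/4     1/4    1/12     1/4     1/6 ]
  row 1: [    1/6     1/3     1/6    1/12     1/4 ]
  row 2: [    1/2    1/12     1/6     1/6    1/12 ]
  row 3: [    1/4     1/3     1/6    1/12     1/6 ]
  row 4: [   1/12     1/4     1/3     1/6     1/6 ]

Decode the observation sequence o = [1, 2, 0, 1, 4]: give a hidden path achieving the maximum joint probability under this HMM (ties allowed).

path = [0, 1, 2, 0, 1]

t=0: δ = [8.333e-02, 5.556e-02, 1.389e-02, 5.556e-02, 4.167e-02]  (obs o_0=1)
t=1: δ = [1.157e-03, 5.787e-03, 3.086e-03, 3.086e-03, 4.630e-03]  ψ = [0, 0, 1, 3, 0]  (obs o_1=2)
t=2: δ = [3.617e-04, 3.215e-04, 9.645e-04, 3.617e-04, 6.430e-05]  ψ = [1, 4, 1, 1, 4]  (obs o_2=0)
t=3: δ = [6.028e-05, 5.023e-05, 2.679e-05, 5.358e-05, 4.019e-05]  ψ = [2, 0, 2, 2, 2]  (obs o_3=1)
t=4: δ = [2.093e-06, 6.279e-06, 1.395e-06, 2.977e-06, 1.674e-06]  ψ = [1, 0, 1, 3, 0]  (obs o_4=4)
backtrack: best end state = 1; path = [0, 1, 2, 0, 1]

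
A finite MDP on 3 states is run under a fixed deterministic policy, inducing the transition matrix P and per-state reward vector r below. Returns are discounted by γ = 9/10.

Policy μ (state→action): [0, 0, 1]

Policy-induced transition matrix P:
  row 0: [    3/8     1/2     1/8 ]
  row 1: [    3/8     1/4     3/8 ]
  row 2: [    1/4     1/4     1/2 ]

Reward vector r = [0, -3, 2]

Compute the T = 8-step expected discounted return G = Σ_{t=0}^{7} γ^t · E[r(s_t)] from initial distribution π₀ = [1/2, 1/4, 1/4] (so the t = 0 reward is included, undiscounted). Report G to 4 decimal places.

G = -2.0519

t=0: π = [0.5000, 0.2500, 0.2500], E[r] = -0.2500, γ^t·E[r] = -0.250000, running G = -0.250000
t=1: π = [0.3438, 0.3750, 0.2813], E[r] = -0.5625, γ^t·E[r] = -0.506250, running G = -0.756250
t=2: π = [0.3398, 0.3359, 0.3242], E[r] = -0.3594, γ^t·E[r] = -0.291094, running G = -1.047344
t=3: π = [0.3345, 0.3350, 0.3306], E[r] = -0.3438, γ^t·E[r] = -0.250594, running G = -1.297938
t=4: π = [0.3337, 0.3336, 0.3327], E[r] = -0.3354, γ^t·E[r] = -0.220088, running G = -1.518026
t=5: π = [0.3334, 0.3334, 0.3332], E[r] = -0.3339, γ^t·E[r] = -0.197178, running G = -1.715204
t=6: π = [0.3334, 0.3334, 0.3333], E[r] = -0.3335, γ^t·E[r] = -0.177221, running G = -1.892425
t=7: π = [0.3333, 0.3333, 0.3333], E[r] = -0.3334, γ^t·E[r] = -0.159449, running G = -2.051875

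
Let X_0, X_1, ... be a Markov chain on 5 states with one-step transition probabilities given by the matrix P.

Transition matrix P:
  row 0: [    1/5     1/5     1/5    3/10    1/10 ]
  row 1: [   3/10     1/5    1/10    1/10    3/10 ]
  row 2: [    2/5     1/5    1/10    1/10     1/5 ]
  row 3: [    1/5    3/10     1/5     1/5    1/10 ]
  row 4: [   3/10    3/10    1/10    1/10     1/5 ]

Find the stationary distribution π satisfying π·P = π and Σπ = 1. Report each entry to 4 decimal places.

Balance equations π_j = Σ_i π_i·P[i][j]:
  π_0 = 1/5·π_0 + 3/10·π_1 + 2/5·π_2 + 1/5·π_3 + 3/10·π_4
  π_1 = 1/5·π_0 + 1/5·π_1 + 1/5·π_2 + 3/10·π_3 + 3/10·π_4
  π_2 = 1/5·π_0 + 1/10·π_1 + 1/10·π_2 + 1/5·π_3 + 1/10·π_4
  π_3 = 3/10·π_0 + 1/10·π_1 + 1/10·π_2 + 1/5·π_3 + 1/10·π_4
  normalize: π_0 + π_1 + π_2 + π_3 + π_4 = 1
Solving the linear system gives exactly π = [10/37, 287/1221, 16/111, 19/111, 73/407].

π = [0.2703, 0.2351, 0.1441, 0.1712, 0.1794]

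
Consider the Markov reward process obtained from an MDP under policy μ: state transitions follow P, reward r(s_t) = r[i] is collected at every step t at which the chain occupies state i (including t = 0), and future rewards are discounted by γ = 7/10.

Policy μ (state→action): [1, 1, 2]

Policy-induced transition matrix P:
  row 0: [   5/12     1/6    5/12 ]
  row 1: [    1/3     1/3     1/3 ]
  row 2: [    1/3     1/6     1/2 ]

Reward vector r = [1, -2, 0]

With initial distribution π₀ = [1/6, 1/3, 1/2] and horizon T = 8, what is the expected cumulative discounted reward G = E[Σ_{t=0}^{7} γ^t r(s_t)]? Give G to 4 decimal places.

G = -0.6253

t=0: π = [0.1667, 0.3333, 0.5000], E[r] = -0.5000, γ^t·E[r] = -0.500000, running G = -0.500000
t=1: π = [0.3472, 0.2222, 0.4306], E[r] = -0.0972, γ^t·E[r] = -0.068056, running G = -0.568056
t=2: π = [0.3623, 0.2037, 0.4340], E[r] = -0.0451, γ^t·E[r] = -0.022118, running G = -0.590174
t=3: π = [0.3635, 0.2006, 0.4359], E[r] = -0.0377, γ^t·E[r] = -0.012935, running G = -0.603109
t=4: π = [0.3636, 0.2001, 0.4363], E[r] = -0.0366, γ^t·E[r] = -0.008783, running G = -0.611891
t=5: π = [0.3636, 0.2000, 0.4363], E[r] = -0.0364, γ^t·E[r] = -0.006118, running G = -0.618009
t=6: π = [0.3636, 0.2000, 0.4364], E[r] = -0.0364, γ^t·E[r] = -0.004279, running G = -0.622288
t=7: π = [0.3636, 0.2000, 0.4364], E[r] = -0.0364, γ^t·E[r] = -0.002995, running G = -0.625283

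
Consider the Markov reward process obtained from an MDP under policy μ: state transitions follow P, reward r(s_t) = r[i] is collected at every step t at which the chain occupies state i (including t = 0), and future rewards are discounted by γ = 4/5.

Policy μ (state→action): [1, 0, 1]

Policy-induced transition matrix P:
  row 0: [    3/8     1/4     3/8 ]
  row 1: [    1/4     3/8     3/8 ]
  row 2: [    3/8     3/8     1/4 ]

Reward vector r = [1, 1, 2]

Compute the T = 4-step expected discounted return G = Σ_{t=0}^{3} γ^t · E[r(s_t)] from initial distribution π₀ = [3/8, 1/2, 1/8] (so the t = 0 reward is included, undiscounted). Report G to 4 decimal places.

t=0: π = [0.3750, 0.5000, 0.1250], E[r] = 1.1250, γ^t·E[r] = 1.125000, running G = 1.125000
t=1: π = [0.3125, 0.3281, 0.3594], E[r] = 1.3594, γ^t·E[r] = 1.087500, running G = 2.212500
t=2: π = [0.3340, 0.3359, 0.3301], E[r] = 1.3301, γ^t·E[r] = 0.851250, running G = 3.063750
t=3: π = [0.3330, 0.3333, 0.3337], E[r] = 1.3337, γ^t·E[r] = 0.682875, running G = 3.746625

G = 3.7466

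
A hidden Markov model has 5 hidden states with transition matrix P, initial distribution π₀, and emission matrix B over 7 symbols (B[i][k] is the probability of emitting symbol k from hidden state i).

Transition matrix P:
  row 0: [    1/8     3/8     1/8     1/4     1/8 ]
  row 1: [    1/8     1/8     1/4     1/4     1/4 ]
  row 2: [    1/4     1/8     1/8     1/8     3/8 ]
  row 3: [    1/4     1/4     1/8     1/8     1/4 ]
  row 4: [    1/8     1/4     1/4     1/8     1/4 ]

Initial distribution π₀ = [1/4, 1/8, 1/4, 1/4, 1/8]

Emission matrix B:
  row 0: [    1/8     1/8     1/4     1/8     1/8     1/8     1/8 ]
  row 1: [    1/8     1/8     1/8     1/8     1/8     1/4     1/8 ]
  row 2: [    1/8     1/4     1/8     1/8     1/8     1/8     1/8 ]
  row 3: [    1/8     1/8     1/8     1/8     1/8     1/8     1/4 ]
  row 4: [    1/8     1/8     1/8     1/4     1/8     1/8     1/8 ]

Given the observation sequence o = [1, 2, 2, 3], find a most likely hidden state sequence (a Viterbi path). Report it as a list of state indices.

t=0: δ = [3.125e-02, 1.562e-02, 6.250e-02, 3.125e-02, 1.562e-02]  (obs o_0=1)
t=1: δ = [3.906e-03, 1.465e-03, 9.766e-04, 9.766e-04, 2.930e-03]  ψ = [2, 0, 2, 0, 2]  (obs o_1=2)
t=2: δ = [1.221e-04, 1.831e-04, 9.155e-05, 1.221e-04, 9.155e-05]  ψ = [0, 0, 4, 0, 4]  (obs o_2=2)
t=3: δ = [3.815e-06, 5.722e-06, 5.722e-06, 5.722e-06, 1.144e-05]  ψ = [3, 0, 1, 1, 1]  (obs o_3=3)
backtrack: best end state = 4; path = [2, 0, 1, 4]

path = [2, 0, 1, 4]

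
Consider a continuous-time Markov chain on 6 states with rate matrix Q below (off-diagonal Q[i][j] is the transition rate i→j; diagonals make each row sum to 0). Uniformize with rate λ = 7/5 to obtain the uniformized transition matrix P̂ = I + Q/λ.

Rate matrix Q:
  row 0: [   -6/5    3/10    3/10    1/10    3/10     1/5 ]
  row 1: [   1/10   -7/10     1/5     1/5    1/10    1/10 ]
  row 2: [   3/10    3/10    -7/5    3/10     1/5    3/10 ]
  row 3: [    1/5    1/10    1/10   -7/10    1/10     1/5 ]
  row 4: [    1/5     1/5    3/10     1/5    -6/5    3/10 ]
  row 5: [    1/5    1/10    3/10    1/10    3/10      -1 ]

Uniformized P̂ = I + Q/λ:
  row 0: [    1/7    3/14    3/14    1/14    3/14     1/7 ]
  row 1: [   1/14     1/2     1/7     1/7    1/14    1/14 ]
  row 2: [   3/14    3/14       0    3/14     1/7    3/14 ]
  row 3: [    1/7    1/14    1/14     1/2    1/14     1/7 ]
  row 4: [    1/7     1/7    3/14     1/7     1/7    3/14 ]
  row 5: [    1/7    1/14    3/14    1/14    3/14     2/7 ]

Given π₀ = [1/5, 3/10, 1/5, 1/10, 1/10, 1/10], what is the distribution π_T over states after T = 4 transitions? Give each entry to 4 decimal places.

t=0: π = [0.2000, 0.3000, 0.2000, 0.1000, 0.1000, 0.1000]
t=1: π = [0.1357, 0.2643, 0.1357, 0.1714, 0.1357, 0.1571]
t=2: π = [0.1337, 0.2332, 0.1418, 0.1929, 0.1327, 0.1658]
t=3: π = [0.1363, 0.2202, 0.1397, 0.2005, 0.1338, 0.1695]
t=4: π = [0.1371, 0.2148, 0.1400, 0.2026, 0.1347, 0.1709]

π = [0.1371, 0.2148, 0.1400, 0.2026, 0.1347, 0.1709]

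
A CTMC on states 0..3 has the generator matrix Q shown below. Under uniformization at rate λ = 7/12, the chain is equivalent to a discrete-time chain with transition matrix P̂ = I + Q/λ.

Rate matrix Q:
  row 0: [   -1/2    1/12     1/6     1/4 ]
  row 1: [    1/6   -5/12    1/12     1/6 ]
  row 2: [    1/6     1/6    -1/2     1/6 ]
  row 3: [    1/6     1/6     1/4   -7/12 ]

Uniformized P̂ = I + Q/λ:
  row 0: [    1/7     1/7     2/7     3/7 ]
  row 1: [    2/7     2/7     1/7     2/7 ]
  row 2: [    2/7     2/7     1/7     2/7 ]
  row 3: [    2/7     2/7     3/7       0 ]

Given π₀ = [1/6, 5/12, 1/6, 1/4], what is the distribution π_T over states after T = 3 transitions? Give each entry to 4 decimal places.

t=0: π = [0.1667, 0.4167, 0.1667, 0.2500]
t=1: π = [0.2619, 0.2619, 0.2381, 0.2381]
t=2: π = [0.2483, 0.2483, 0.2483, 0.2551]
t=3: π = [0.2502, 0.2502, 0.2512, 0.2483]

π = [0.2502, 0.2502, 0.2512, 0.2483]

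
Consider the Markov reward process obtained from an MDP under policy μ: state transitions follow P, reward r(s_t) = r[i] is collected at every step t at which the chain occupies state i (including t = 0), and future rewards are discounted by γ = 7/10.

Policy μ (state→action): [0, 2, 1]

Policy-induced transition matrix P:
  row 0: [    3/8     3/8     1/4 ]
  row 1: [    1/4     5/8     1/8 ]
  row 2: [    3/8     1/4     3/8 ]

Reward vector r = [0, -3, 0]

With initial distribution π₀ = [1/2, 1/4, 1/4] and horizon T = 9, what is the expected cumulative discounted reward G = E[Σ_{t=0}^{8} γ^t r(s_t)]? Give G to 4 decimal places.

G = -3.6524

t=0: π = [0.5000, 0.2500, 0.2500], E[r] = -0.7500, γ^t·E[r] = -0.750000, running G = -0.750000
t=1: π = [0.3438, 0.4063, 0.2500], E[r] = -1.2188, γ^t·E[r] = -0.853125, running G = -1.603125
t=2: π = [0.3242, 0.4453, 0.2305], E[r] = -1.3359, γ^t·E[r] = -0.654609, running G = -2.257734
t=3: π = [0.3193, 0.4575, 0.2231], E[r] = -1.3726, γ^t·E[r] = -0.470788, running G = -2.728522
t=4: π = [0.3178, 0.4615, 0.2207], E[r] = -1.3845, γ^t·E[r] = -0.332409, running G = -3.060931
t=5: π = [0.3173, 0.4628, 0.2199], E[r] = -1.3884, γ^t·E[r] = -0.233340, running G = -3.294271
t=6: π = [0.3172, 0.4632, 0.2196], E[r] = -1.3896, γ^t·E[r] = -0.163488, running G = -3.457759
t=7: π = [0.3171, 0.4633, 0.2196], E[r] = -1.3900, γ^t·E[r] = -0.114476, running G = -3.572235
t=8: π = [0.3171, 0.4634, 0.2195], E[r] = -1.3902, γ^t·E[r] = -0.080141, running G = -3.652376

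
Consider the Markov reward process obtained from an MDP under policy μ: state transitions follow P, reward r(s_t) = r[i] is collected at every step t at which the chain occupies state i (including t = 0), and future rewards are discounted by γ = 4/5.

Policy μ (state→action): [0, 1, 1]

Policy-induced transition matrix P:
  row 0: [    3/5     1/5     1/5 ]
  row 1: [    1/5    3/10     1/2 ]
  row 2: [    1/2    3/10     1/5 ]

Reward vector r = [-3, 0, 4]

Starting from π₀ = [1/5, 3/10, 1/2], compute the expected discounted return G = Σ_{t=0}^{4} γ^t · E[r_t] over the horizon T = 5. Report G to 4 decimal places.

t=0: π = [0.2000, 0.3000, 0.5000], E[r] = 1.4000, γ^t·E[r] = 1.400000, running G = 1.400000
t=1: π = [0.4300, 0.2800, 0.2900], E[r] = -0.1300, γ^t·E[r] = -0.104000, running G = 1.296000
t=2: π = [0.4590, 0.2570, 0.2840], E[r] = -0.2410, γ^t·E[r] = -0.154240, running G = 1.141760
t=3: π = [0.4688, 0.2541, 0.2771], E[r] = -0.2980, γ^t·E[r] = -0.152576, running G = 0.989184
t=4: π = [0.4707, 0.2531, 0.2762], E[r] = -0.3070, γ^t·E[r] = -0.125759, running G = 0.863425

G = 0.8634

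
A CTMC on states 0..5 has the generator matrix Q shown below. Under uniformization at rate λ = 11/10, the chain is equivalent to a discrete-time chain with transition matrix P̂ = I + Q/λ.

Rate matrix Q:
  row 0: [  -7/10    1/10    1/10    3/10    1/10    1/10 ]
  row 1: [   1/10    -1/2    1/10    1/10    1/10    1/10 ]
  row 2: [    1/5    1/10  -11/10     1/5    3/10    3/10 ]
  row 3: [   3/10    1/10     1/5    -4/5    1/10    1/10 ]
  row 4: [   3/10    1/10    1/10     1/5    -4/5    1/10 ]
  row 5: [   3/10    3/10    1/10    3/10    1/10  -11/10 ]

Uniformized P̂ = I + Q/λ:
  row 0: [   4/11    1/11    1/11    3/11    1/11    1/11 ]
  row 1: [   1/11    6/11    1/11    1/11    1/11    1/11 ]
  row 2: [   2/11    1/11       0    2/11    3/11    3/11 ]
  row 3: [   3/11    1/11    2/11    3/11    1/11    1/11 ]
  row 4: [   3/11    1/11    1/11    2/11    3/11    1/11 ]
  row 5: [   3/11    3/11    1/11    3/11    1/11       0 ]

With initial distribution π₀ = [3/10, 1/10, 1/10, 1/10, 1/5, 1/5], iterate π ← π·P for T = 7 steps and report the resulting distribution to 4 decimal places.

π = [0.2500, 0.1998, 0.1013, 0.2151, 0.1336, 0.1002]

t=0: π = [0.3000, 0.1000, 0.1000, 0.1000, 0.2000, 0.2000]
t=1: π = [0.2727, 0.1727, 0.0909, 0.2273, 0.1455, 0.0909]
t=2: π = [0.2579, 0.1860, 0.1033, 0.2198, 0.1339, 0.0992]
t=3: π = [0.2530, 0.1935, 0.1015, 0.2174, 0.1340, 0.1007]
t=4: π = [0.2513, 0.1972, 0.1014, 0.2161, 0.1337, 0.1002]
t=5: π = [0.2505, 0.1987, 0.1013, 0.2155, 0.1337, 0.1002]
t=6: π = [0.2502, 0.1995, 0.1013, 0.2152, 0.1336, 0.1002]
t=7: π = [0.2500, 0.1998, 0.1013, 0.2151, 0.1336, 0.1002]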